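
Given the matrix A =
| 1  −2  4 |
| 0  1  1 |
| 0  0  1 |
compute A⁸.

A = I + N where N = [[0, −2, 4], [0, 0, 1], [0, 0, 0]] is strictly upper-triangular, so N³ = 0.
(I + N)⁸ = I + 8·N + 28·N² = [[1, −16, −24], [0, 1, 8], [0, 0, 1]].

[[1, −16, −24], [0, 1, 8], [0, 0, 1]]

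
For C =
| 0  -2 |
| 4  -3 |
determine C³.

[[24, -2], [4, 21]]

C² = [[-8, 6], [-12, 1]]
C³ = [[24, -2], [4, 21]]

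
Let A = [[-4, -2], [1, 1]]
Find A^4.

[[178, 78], [-39, -17]]

A^2 = [[14, 6], [-3, -1]]
A^3 = [[-50, -22], [11, 5]]
A^4 = [[178, 78], [-39, -17]]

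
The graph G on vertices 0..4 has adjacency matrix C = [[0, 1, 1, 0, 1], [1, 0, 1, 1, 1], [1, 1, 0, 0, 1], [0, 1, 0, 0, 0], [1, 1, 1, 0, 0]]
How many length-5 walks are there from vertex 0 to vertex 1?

72

The number of length-5 walks from vertex 0 to vertex 1 is entry (0,1) of C⁵, where C is the adjacency matrix.
C² = [[3, 2, 2, 1, 2], [2, 4, 2, 0, 2], [2, 2, 3, 1, 2], [1, 0, 1, 1, 1], [2, 2, 2, 1, 3]]
C³ = [[6, 8, 7, 2, 7], [8, 6, 8, 4, 8], [7, 8, 6, 2, 7], [2, 4, 2, 0, 2], [7, 8, 7, 2, 6]]
C⁴ = [[22, 22, 21, 8, 21], [22, 28, 22, 6, 22], [21, 22, 22, 8, 21], [8, 6, 8, 4, 8], [21, 22, 21, 8, 22]]
C⁵ = [[64, 72, 65, 22, 65], [72, 72, 72, 28, 72], [65, 72, 64, 22, 65], [22, 28, 22, 6, 22], [65, 72, 65, 22, 64]]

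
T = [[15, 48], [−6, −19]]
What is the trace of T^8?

tr T = −4 and det T = 3, so the characteristic polynomial is λ² − (−4)λ + (3) with roots −3 and −1.
Eigenvectors give P = [[−8, −3], [3, 1]] with P⁻¹ = [[1, 3], [−3, −8]], and T = P·diag(−3, −1)·P⁻¹.
Then T^8 = P·diag(6561, 1)·P⁻¹ = [[−52488, −3], [19683, 1]] · [[1, 3], [−3, −8]] = [[−52479, −157440], [19680, 59041]].

6562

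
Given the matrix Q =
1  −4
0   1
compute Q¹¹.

Q = I + N where N = [[0, −4], [0, 0]] is strictly upper-triangular, so N² = 0.
(I + N)¹¹ = I + 11·N = [[1, −44], [0, 1]].

[[1, −44], [0, 1]]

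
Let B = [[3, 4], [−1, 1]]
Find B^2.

[[5, 16], [−4, −3]]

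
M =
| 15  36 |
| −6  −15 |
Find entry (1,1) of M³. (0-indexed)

−135

tr M = 0 and det M = −9, so the characteristic polynomial is λ² − (0)λ + (−9) with roots 3 and −3.
Eigenvectors give P = [[−3, −2], [1, 1]] with P⁻¹ = [[−1, −2], [1, 3]], and M = P·diag(3, −3)·P⁻¹.
Then M³ = P·diag(27, −27)·P⁻¹ = [[−81, 54], [27, −27]] · [[−1, −2], [1, 3]] = [[135, 324], [−54, −135]].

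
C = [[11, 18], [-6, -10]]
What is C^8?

tr C = 1 and det C = -2, so the characteristic polynomial is λ² − (1)λ + (-2) with roots 2 and -1.
Eigenvectors give P = [[-2, -3], [1, 2]] with P⁻¹ = [[-2, -3], [1, 2]], and C = P·diag(2, -1)·P⁻¹.
Then C^8 = P·diag(256, 1)·P⁻¹ = [[-512, -3], [256, 2]] · [[-2, -3], [1, 2]] = [[1021, 1530], [-510, -764]].

[[1021, 1530], [-510, -764]]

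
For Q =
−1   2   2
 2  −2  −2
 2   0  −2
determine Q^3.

[[−41, 30, 50], [50, −36, −60], [30, −20, −36]]

Q^2 = [[9, −6, −10], [−10, 8, 12], [−6, 4, 8]]
Q^3 = [[−41, 30, 50], [50, −36, −60], [30, −20, −36]]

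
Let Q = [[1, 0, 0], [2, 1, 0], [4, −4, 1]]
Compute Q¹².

Q = I + N where N = [[0, 0, 0], [2, 0, 0], [4, −4, 0]] is strictly lower-triangular, so N³ = 0.
(I + N)¹² = I + 12·N + 66·N² = [[1, 0, 0], [24, 1, 0], [−480, −48, 1]].

[[1, 0, 0], [24, 1, 0], [−480, −48, 1]]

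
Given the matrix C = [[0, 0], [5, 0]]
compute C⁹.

C is strictly triangular, hence nilpotent: C² = 0, so C⁹ = 0.

[[0, 0], [0, 0]]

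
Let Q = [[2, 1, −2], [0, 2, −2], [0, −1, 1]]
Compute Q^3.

[[8, 24, −28], [0, 18, −18], [0, −9, 9]]

Q^2 = [[4, 6, −8], [0, 6, −6], [0, −3, 3]]
Q^3 = [[8, 24, −28], [0, 18, −18], [0, −9, 9]]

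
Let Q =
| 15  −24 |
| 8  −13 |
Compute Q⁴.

[[321, −480], [160, −239]]

tr Q = 2 and det Q = −3, so the characteristic polynomial is λ² − (2)λ + (−3) with roots −1 and 3.
Eigenvectors give P = [[−3, −2], [−2, −1]] with P⁻¹ = [[1, −2], [−2, 3]], and Q = P·diag(−1, 3)·P⁻¹.
Then Q⁴ = P·diag(1, 81)·P⁻¹ = [[−3, −162], [−2, −81]] · [[1, −2], [−2, 3]] = [[321, −480], [160, −239]].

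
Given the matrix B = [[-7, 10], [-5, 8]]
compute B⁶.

tr B = 1 and det B = -6, so the characteristic polynomial is λ² − (1)λ + (-6) with roots 3 and -2.
Eigenvectors give P = [[-1, 2], [-1, 1]] with P⁻¹ = [[1, -2], [1, -1]], and B = P·diag(3, -2)·P⁻¹.
Then B⁶ = P·diag(729, 64)·P⁻¹ = [[-729, 128], [-729, 64]] · [[1, -2], [1, -1]] = [[-601, 1330], [-665, 1394]].

[[-601, 1330], [-665, 1394]]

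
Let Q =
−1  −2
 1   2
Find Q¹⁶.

Q² = Q (a projection; rank 1, trace 1), so Q¹⁶ = Q.

[[−1, −2], [1, 2]]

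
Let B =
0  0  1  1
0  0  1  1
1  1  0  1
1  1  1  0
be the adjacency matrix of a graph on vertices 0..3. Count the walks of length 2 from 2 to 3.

The number of length-2 walks from vertex 2 to vertex 3 is entry (2,3) of B², where B is the adjacency matrix.
B² = [[2, 2, 1, 1], [2, 2, 1, 1], [1, 1, 3, 2], [1, 1, 2, 3]]

2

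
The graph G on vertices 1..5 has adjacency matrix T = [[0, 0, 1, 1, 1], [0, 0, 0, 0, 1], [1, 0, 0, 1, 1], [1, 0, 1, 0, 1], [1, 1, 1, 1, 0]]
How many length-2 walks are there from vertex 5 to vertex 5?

4

The number of length-2 walks from vertex 5 to vertex 5 is entry (5,5) of T², where T is the adjacency matrix.
T² = [[3, 1, 2, 2, 2], [1, 1, 1, 1, 0], [2, 1, 3, 2, 2], [2, 1, 2, 3, 2], [2, 0, 2, 2, 4]]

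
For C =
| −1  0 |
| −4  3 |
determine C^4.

tr C = 2 and det C = −3, so the characteristic polynomial is λ² − (2)λ + (−3) with roots 3 and −1.
Eigenvectors give P = [[0, 1], [−1, 1]] with P⁻¹ = [[1, −1], [1, 0]], and C = P·diag(3, −1)·P⁻¹.
Then C^4 = P·diag(81, 1)·P⁻¹ = [[0, 1], [−81, 1]] · [[1, −1], [1, 0]] = [[1, 0], [−80, 81]].

[[1, 0], [−80, 81]]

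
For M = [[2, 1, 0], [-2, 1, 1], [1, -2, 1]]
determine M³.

[[-1, 3, 4], [-2, -12, -1], [19, 6, -4]]

M² = [[2, 3, 1], [-5, -3, 2], [7, -3, -1]]
M³ = [[-1, 3, 4], [-2, -12, -1], [19, 6, -4]]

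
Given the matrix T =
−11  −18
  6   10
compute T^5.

tr T = −1 and det T = −2, so the characteristic polynomial is λ² − (−1)λ + (−2) with roots 1 and −2.
Eigenvectors give P = [[−3, −2], [2, 1]] with P⁻¹ = [[1, 2], [−2, −3]], and T = P·diag(1, −2)·P⁻¹.
Then T^5 = P·diag(1, −32)·P⁻¹ = [[−3, 64], [2, −32]] · [[1, 2], [−2, −3]] = [[−131, −198], [66, 100]].

[[−131, −198], [66, 100]]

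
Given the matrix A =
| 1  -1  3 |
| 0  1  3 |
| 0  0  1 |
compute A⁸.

A = I + N where N = [[0, -1, 3], [0, 0, 3], [0, 0, 0]] is strictly upper-triangular, so N³ = 0.
(I + N)⁸ = I + 8·N + 28·N² = [[1, -8, -60], [0, 1, 24], [0, 0, 1]].

[[1, -8, -60], [0, 1, 24], [0, 0, 1]]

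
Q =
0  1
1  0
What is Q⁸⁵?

[[0, 1], [1, 0]]

Q² = I (check: tr Q = 0 and det Q = -1), so Q⁸⁵ = Q since 85 is odd.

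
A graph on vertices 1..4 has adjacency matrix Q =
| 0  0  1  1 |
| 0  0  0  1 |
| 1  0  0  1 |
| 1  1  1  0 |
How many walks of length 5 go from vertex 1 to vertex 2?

6

The number of length-5 walks from vertex 1 to vertex 2 is entry (1,2) of Q⁵, where Q is the adjacency matrix.
Q² = [[2, 1, 1, 1], [1, 1, 1, 0], [1, 1, 2, 1], [1, 0, 1, 3]]
Q³ = [[2, 1, 3, 4], [1, 0, 1, 3], [3, 1, 2, 4], [4, 3, 4, 2]]
Q⁴ = [[7, 4, 6, 6], [4, 3, 4, 2], [6, 4, 7, 6], [6, 2, 6, 11]]
Q⁵ = [[12, 6, 13, 17], [6, 2, 6, 11], [13, 6, 12, 17], [17, 11, 17, 14]]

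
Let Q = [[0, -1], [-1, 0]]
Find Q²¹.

[[0, -1], [-1, 0]]

Q² = I (check: tr Q = 0 and det Q = -1), so Q²¹ = Q since 21 is odd.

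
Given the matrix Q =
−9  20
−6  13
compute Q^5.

[[−1209, 2420], [−726, 1453]]

tr Q = 4 and det Q = 3, so the characteristic polynomial is λ² − (4)λ + (3) with roots 1 and 3.
Eigenvectors give P = [[2, −5], [1, −3]] with P⁻¹ = [[3, −5], [1, −2]], and Q = P·diag(1, 3)·P⁻¹.
Then Q^5 = P·diag(1, 243)·P⁻¹ = [[2, −1215], [1, −729]] · [[3, −5], [1, −2]] = [[−1209, 2420], [−726, 1453]].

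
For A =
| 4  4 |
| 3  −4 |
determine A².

[[28, 0], [0, 28]]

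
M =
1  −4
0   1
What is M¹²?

[[1, −48], [0, 1]]

M = I + N where N = [[0, −4], [0, 0]] is strictly upper-triangular, so N² = 0.
(I + N)¹² = I + 12·N = [[1, −48], [0, 1]].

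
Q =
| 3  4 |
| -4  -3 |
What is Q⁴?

Q² = [[-7, 0], [0, -7]]
Q³ = [[-21, -28], [28, 21]]
Q⁴ = [[49, 0], [0, 49]]

[[49, 0], [0, 49]]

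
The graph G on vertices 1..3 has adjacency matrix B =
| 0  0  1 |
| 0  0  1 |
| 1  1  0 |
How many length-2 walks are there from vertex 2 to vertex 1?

The number of length-2 walks from vertex 2 to vertex 1 is entry (2,1) of B², where B is the adjacency matrix.
B² = [[1, 1, 0], [1, 1, 0], [0, 0, 2]]

1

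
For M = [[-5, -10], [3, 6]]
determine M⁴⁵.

M² = M (a projection; rank 1, trace 1), so M⁴⁵ = M.

[[-5, -10], [3, 6]]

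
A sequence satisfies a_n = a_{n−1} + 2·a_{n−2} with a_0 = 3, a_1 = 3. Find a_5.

With companion matrix Q = [[1, 2], [1, 0]], [a_n, a_{n−1}]ᵀ = Q·[a_{n−1}, a_{n−2}]ᵀ, so [a_5, a_4]ᵀ = Q^4·[a_1, a_0]ᵀ.
Q^4 = [[11, 10], [5, 6]], giving [a_5, a_4]ᵀ = [[63], [33]].

63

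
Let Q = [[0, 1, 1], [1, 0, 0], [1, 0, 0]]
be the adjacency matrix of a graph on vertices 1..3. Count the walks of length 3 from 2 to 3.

The number of length-3 walks from vertex 2 to vertex 3 is entry (2,3) of Q^3, where Q is the adjacency matrix.
Q^2 = [[2, 0, 0], [0, 1, 1], [0, 1, 1]]
Q^3 = [[0, 2, 2], [2, 0, 0], [2, 0, 0]]

0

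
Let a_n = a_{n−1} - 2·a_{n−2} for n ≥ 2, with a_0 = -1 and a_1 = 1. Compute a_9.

With companion matrix T = [[1, -2], [1, 0]], [a_n, a_{n−1}]ᵀ = T·[a_{n−1}, a_{n−2}]ᵀ, so [a_9, a_8]ᵀ = T⁸·[a_1, a_0]ᵀ.
T⁸ = [[-17, 6], [-3, -14]], giving [a_9, a_8]ᵀ = [[-23], [11]].

-23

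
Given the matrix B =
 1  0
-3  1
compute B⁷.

B = I + N where N = [[0, 0], [-3, 0]] is strictly lower-triangular, so N² = 0.
(I + N)⁷ = I + 7·N = [[1, 0], [-21, 1]].

[[1, 0], [-21, 1]]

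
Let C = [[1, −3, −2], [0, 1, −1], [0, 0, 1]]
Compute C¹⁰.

[[1, −30, 115], [0, 1, −10], [0, 0, 1]]

C = I + N where N = [[0, −3, −2], [0, 0, −1], [0, 0, 0]] is strictly upper-triangular, so N³ = 0.
(I + N)¹⁰ = I + 10·N + 45·N² = [[1, −30, 115], [0, 1, −10], [0, 0, 1]].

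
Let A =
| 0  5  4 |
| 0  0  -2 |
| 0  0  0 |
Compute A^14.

A is strictly triangular, hence nilpotent: A^3 = 0, so A^14 = 0.

[[0, 0, 0], [0, 0, 0], [0, 0, 0]]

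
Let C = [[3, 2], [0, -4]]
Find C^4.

[[81, -50], [0, 256]]

C^2 = [[9, -2], [0, 16]]
C^3 = [[27, 26], [0, -64]]
C^4 = [[81, -50], [0, 256]]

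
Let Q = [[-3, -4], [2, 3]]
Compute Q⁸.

[[1, 0], [0, 1]]

Q² = I (check: tr Q = 0 and det Q = -1), so Q⁸ = I since 8 is even.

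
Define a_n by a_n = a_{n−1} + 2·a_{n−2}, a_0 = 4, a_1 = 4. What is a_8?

684

With companion matrix A = [[1, 2], [1, 0]], [a_n, a_{n−1}]ᵀ = A·[a_{n−1}, a_{n−2}]ᵀ, so [a_8, a_7]ᵀ = A^7·[a_1, a_0]ᵀ.
A^7 = [[85, 86], [43, 42]], giving [a_8, a_7]ᵀ = [[684], [340]].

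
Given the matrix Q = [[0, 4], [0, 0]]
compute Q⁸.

[[0, 0], [0, 0]]

Q is strictly triangular, hence nilpotent: Q² = 0, so Q⁸ = 0.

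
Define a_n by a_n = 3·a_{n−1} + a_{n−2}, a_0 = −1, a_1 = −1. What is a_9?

With companion matrix C = [[3, 1], [1, 0]], [a_n, a_{n−1}]ᵀ = C·[a_{n−1}, a_{n−2}]ᵀ, so [a_9, a_8]ᵀ = C⁸·[a_1, a_0]ᵀ.
C⁸ = [[12970, 3927], [3927, 1189]], giving [a_9, a_8]ᵀ = [[−16897], [−5116]].

−16897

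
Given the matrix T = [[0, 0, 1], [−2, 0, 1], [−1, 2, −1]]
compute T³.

T² = [[−1, 2, −1], [−1, 2, −3], [−3, −2, 2]]
T³ = [[−3, −2, 2], [−1, −6, 4], [2, 4, −7]]

[[−3, −2, 2], [−1, −6, 4], [2, 4, −7]]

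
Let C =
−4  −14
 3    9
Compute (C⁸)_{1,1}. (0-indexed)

tr C = 5 and det C = 6, so the characteristic polynomial is λ² − (5)λ + (6) with roots 3 and 2.
Eigenvectors give P = [[−2, 7], [1, −3]] with P⁻¹ = [[3, 7], [1, 2]], and C = P·diag(3, 2)·P⁻¹.
Then C⁸ = P·diag(6561, 256)·P⁻¹ = [[−13122, 1792], [6561, −768]] · [[3, 7], [1, 2]] = [[−37574, −88270], [18915, 44391]].

44391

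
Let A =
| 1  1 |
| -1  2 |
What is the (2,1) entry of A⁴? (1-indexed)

A² = [[0, 3], [-3, 3]]
A³ = [[-3, 6], [-6, 3]]
A⁴ = [[-9, 9], [-9, 0]]

-9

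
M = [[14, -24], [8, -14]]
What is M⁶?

[[64, 0], [0, 64]]

tr M = 0 and det M = -4, so the characteristic polynomial is λ² − (0)λ + (-4) with roots -2 and 2.
Eigenvectors give P = [[-3, 2], [-2, 1]] with P⁻¹ = [[1, -2], [2, -3]], and M = P·diag(-2, 2)·P⁻¹.
Then M⁶ = P·diag(64, 64)·P⁻¹ = [[-192, 128], [-128, 64]] · [[1, -2], [2, -3]] = [[64, 0], [0, 64]].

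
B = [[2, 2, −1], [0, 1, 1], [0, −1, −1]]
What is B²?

[[4, 7, 1], [0, 0, 0], [0, 0, 0]]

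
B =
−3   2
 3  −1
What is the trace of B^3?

B^2 = [[15, −8], [−12, 7]]
B^3 = [[−69, 38], [57, −31]]

−100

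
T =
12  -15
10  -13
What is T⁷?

[[4758, -6945], [4630, -6817]]

tr T = -1 and det T = -6, so the characteristic polynomial is λ² − (-1)λ + (-6) with roots 2 and -3.
Eigenvectors give P = [[3, 1], [2, 1]] with P⁻¹ = [[1, -1], [-2, 3]], and T = P·diag(2, -3)·P⁻¹.
Then T⁷ = P·diag(128, -2187)·P⁻¹ = [[384, -2187], [256, -2187]] · [[1, -1], [-2, 3]] = [[4758, -6945], [4630, -6817]].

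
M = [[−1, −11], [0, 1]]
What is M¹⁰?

M² = I (check: tr M = 0 and det M = −1), so M¹⁰ = I since 10 is even.

[[1, 0], [0, 1]]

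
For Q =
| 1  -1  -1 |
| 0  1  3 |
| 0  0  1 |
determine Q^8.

Q = I + N where N = [[0, -1, -1], [0, 0, 3], [0, 0, 0]] is strictly upper-triangular, so N^3 = 0.
(I + N)^8 = I + 8·N + 28·N^2 = [[1, -8, -92], [0, 1, 24], [0, 0, 1]].

[[1, -8, -92], [0, 1, 24], [0, 0, 1]]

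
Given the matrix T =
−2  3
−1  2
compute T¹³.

[[−2, 3], [−1, 2]]

T² = I (check: tr T = 0 and det T = −1), so T¹³ = T since 13 is odd.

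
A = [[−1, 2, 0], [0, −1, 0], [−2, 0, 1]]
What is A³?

A² = [[1, −4, 0], [0, 1, 0], [0, −4, 1]]
A³ = [[−1, 6, 0], [0, −1, 0], [−2, 4, 1]]

[[−1, 6, 0], [0, −1, 0], [−2, 4, 1]]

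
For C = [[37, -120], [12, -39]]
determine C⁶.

tr C = -2 and det C = -3, so the characteristic polynomial is λ² − (-2)λ + (-3) with roots 1 and -3.
Eigenvectors give P = [[10, 3], [3, 1]] with P⁻¹ = [[1, -3], [-3, 10]], and C = P·diag(1, -3)·P⁻¹.
Then C⁶ = P·diag(1, 729)·P⁻¹ = [[10, 2187], [3, 729]] · [[1, -3], [-3, 10]] = [[-6551, 21840], [-2184, 7281]].

[[-6551, 21840], [-2184, 7281]]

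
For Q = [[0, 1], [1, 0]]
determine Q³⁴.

Q² = I (check: tr Q = 0 and det Q = -1), so Q³⁴ = I since 34 is even.

[[1, 0], [0, 1]]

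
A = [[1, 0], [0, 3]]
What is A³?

A² = [[1, 0], [0, 9]]
A³ = [[1, 0], [0, 27]]

[[1, 0], [0, 27]]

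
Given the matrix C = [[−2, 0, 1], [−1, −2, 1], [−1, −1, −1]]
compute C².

[[3, −1, −3], [3, 3, −4], [4, 3, −1]]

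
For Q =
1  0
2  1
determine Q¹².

Q = I + N where N = [[0, 0], [2, 0]] is strictly lower-triangular, so N² = 0.
(I + N)¹² = I + 12·N = [[1, 0], [24, 1]].

[[1, 0], [24, 1]]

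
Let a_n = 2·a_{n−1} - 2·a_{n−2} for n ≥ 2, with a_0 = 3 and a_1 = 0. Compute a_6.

24

With companion matrix Q = [[2, -2], [1, 0]], [a_n, a_{n−1}]ᵀ = Q·[a_{n−1}, a_{n−2}]ᵀ, so [a_6, a_5]ᵀ = Q^5·[a_1, a_0]ᵀ.
Q^5 = [[-8, 8], [-4, 0]], giving [a_6, a_5]ᵀ = [[24], [0]].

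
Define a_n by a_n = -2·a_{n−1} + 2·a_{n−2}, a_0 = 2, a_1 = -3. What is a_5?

-196

With companion matrix T = [[-2, 2], [1, 0]], [a_n, a_{n−1}]ᵀ = T·[a_{n−1}, a_{n−2}]ᵀ, so [a_5, a_4]ᵀ = T^4·[a_1, a_0]ᵀ.
T^4 = [[44, -32], [-16, 12]], giving [a_5, a_4]ᵀ = [[-196], [72]].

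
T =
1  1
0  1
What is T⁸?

[[1, 8], [0, 1]]

T = I + N where N = [[0, 1], [0, 0]] is strictly upper-triangular, so N² = 0.
(I + N)⁸ = I + 8·N = [[1, 8], [0, 1]].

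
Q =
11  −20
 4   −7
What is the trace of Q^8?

6562

tr Q = 4 and det Q = 3, so the characteristic polynomial is λ² − (4)λ + (3) with roots 1 and 3.
Eigenvectors give P = [[2, 5], [1, 2]] with P⁻¹ = [[−2, 5], [1, −2]], and Q = P·diag(1, 3)·P⁻¹.
Then Q^8 = P·diag(1, 6561)·P⁻¹ = [[2, 32805], [1, 13122]] · [[−2, 5], [1, −2]] = [[32801, −65600], [13120, −26239]].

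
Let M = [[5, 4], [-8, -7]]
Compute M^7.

tr M = -2 and det M = -3, so the characteristic polynomial is λ² − (-2)λ + (-3) with roots 1 and -3.
Eigenvectors give P = [[1, -1], [-1, 2]] with P⁻¹ = [[2, 1], [1, 1]], and M = P·diag(1, -3)·P⁻¹.
Then M^7 = P·diag(1, -2187)·P⁻¹ = [[1, 2187], [-1, -4374]] · [[2, 1], [1, 1]] = [[2189, 2188], [-4376, -4375]].

[[2189, 2188], [-4376, -4375]]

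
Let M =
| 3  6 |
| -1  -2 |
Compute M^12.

M² = M (a projection; rank 1, trace 1), so M^12 = M.

[[3, 6], [-1, -2]]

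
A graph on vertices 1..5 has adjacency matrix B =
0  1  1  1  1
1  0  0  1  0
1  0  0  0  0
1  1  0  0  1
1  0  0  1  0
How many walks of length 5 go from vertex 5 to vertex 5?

The number of length-5 walks from vertex 5 to vertex 5 is entry (5,5) of B⁵, where B is the adjacency matrix.
B² = [[4, 1, 0, 2, 1], [1, 2, 1, 1, 2], [0, 1, 1, 1, 1], [2, 1, 1, 3, 1], [1, 2, 1, 1, 2]]
B³ = [[4, 6, 4, 6, 6], [6, 2, 1, 5, 2], [4, 1, 0, 2, 1], [6, 5, 2, 4, 5], [6, 2, 1, 5, 2]]
B⁴ = [[22, 10, 4, 16, 10], [10, 11, 6, 10, 11], [4, 6, 4, 6, 6], [16, 10, 6, 16, 10], [10, 11, 6, 10, 11]]
B⁵ = [[40, 38, 22, 42, 38], [38, 20, 10, 32, 20], [22, 10, 4, 16, 10], [42, 32, 16, 36, 32], [38, 20, 10, 32, 20]]

20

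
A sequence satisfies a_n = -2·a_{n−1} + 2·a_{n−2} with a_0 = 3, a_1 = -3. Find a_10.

34752

With companion matrix A = [[-2, 2], [1, 0]], [a_n, a_{n−1}]ᵀ = A·[a_{n−1}, a_{n−2}]ᵀ, so [a_10, a_9]ᵀ = A⁹·[a_1, a_0]ᵀ.
A⁹ = [[-6688, 4896], [2448, -1792]], giving [a_10, a_9]ᵀ = [[34752], [-12720]].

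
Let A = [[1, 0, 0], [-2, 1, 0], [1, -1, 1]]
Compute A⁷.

A = I + N where N = [[0, 0, 0], [-2, 0, 0], [1, -1, 0]] is strictly lower-triangular, so N³ = 0.
(I + N)⁷ = I + 7·N + 21·N² = [[1, 0, 0], [-14, 1, 0], [49, -7, 1]].

[[1, 0, 0], [-14, 1, 0], [49, -7, 1]]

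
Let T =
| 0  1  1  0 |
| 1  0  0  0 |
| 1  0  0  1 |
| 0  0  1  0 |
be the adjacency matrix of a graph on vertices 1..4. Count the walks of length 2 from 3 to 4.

0

The number of length-2 walks from vertex 3 to vertex 4 is entry (3,4) of T², where T is the adjacency matrix.
T² = [[2, 0, 0, 1], [0, 1, 1, 0], [0, 1, 2, 0], [1, 0, 0, 1]]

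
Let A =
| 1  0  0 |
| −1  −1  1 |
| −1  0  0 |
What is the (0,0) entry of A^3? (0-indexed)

1

A^2 = [[1, 0, 0], [−1, 1, −1], [−1, 0, 0]]
A^3 = [[1, 0, 0], [−1, −1, 1], [−1, 0, 0]]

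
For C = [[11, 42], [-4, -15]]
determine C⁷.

[[13115, 45906], [-4372, -15303]]

tr C = -4 and det C = 3, so the characteristic polynomial is λ² − (-4)λ + (3) with roots -3 and -1.
Eigenvectors give P = [[-3, 7], [1, -2]] with P⁻¹ = [[2, 7], [1, 3]], and C = P·diag(-3, -1)·P⁻¹.
Then C⁷ = P·diag(-2187, -1)·P⁻¹ = [[6561, -7], [-2187, 2]] · [[2, 7], [1, 3]] = [[13115, 45906], [-4372, -15303]].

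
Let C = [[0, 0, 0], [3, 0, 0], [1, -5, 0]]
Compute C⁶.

[[0, 0, 0], [0, 0, 0], [0, 0, 0]]

C is strictly triangular, hence nilpotent: C³ = 0, so C⁶ = 0.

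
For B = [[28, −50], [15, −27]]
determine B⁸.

tr B = 1 and det B = −6, so the characteristic polynomial is λ² − (1)λ + (−6) with roots −2 and 3.
Eigenvectors give P = [[−5, −2], [−3, −1]] with P⁻¹ = [[1, −2], [−3, 5]], and B = P·diag(−2, 3)·P⁻¹.
Then B⁸ = P·diag(256, 6561)·P⁻¹ = [[−1280, −13122], [−768, −6561]] · [[1, −2], [−3, 5]] = [[38086, −63050], [18915, −31269]].

[[38086, −63050], [18915, −31269]]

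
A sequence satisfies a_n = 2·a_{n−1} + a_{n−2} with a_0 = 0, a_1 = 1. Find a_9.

With companion matrix M = [[2, 1], [1, 0]], [a_n, a_{n−1}]ᵀ = M·[a_{n−1}, a_{n−2}]ᵀ, so [a_9, a_8]ᵀ = M⁸·[a_1, a_0]ᵀ.
M⁸ = [[985, 408], [408, 169]], giving [a_9, a_8]ᵀ = [[985], [408]].

985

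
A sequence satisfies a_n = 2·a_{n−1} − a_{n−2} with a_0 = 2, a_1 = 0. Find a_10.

With companion matrix Q = [[2, −1], [1, 0]], [a_n, a_{n−1}]ᵀ = Q·[a_{n−1}, a_{n−2}]ᵀ, so [a_10, a_9]ᵀ = Q⁹·[a_1, a_0]ᵀ.
Q⁹ = [[10, −9], [9, −8]], giving [a_10, a_9]ᵀ = [[−18], [−16]].

−18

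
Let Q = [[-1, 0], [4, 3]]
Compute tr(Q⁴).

tr Q = 2 and det Q = -3, so the characteristic polynomial is λ² − (2)λ + (-3) with roots 3 and -1.
Eigenvectors give P = [[0, 1], [-1, -1]] with P⁻¹ = [[-1, -1], [1, 0]], and Q = P·diag(3, -1)·P⁻¹.
Then Q⁴ = P·diag(81, 1)·P⁻¹ = [[0, 1], [-81, -1]] · [[-1, -1], [1, 0]] = [[1, 0], [80, 81]].

82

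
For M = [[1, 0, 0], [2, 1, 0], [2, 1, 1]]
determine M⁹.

[[1, 0, 0], [18, 1, 0], [90, 9, 1]]

M = I + N where N = [[0, 0, 0], [2, 0, 0], [2, 1, 0]] is strictly lower-triangular, so N³ = 0.
(I + N)⁹ = I + 9·N + 36·N² = [[1, 0, 0], [18, 1, 0], [90, 9, 1]].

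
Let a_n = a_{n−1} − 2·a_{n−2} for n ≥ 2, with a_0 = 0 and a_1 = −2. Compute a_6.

−10

With companion matrix T = [[1, −2], [1, 0]], [a_n, a_{n−1}]ᵀ = T·[a_{n−1}, a_{n−2}]ᵀ, so [a_6, a_5]ᵀ = T⁵·[a_1, a_0]ᵀ.
T⁵ = [[5, 2], [−1, 6]], giving [a_6, a_5]ᵀ = [[−10], [2]].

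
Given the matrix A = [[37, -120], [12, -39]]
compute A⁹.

tr A = -2 and det A = -3, so the characteristic polynomial is λ² − (-2)λ + (-3) with roots 1 and -3.
Eigenvectors give P = [[10, 3], [3, 1]] with P⁻¹ = [[1, -3], [-3, 10]], and A = P·diag(1, -3)·P⁻¹.
Then A⁹ = P·diag(1, -19683)·P⁻¹ = [[10, -59049], [3, -19683]] · [[1, -3], [-3, 10]] = [[177157, -590520], [59052, -196839]].

[[177157, -590520], [59052, -196839]]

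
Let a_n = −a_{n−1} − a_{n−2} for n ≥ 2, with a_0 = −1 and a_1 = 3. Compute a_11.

With companion matrix B = [[−1, −1], [1, 0]], [a_n, a_{n−1}]ᵀ = B·[a_{n−1}, a_{n−2}]ᵀ, so [a_11, a_10]ᵀ = B¹⁰·[a_1, a_0]ᵀ.
B¹⁰ = [[−1, −1], [1, 0]], giving [a_11, a_10]ᵀ = [[−2], [3]].

−2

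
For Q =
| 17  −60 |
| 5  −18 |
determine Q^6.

[[−1931, 7980], [−665, 2724]]

tr Q = −1 and det Q = −6, so the characteristic polynomial is λ² − (−1)λ + (−6) with roots −3 and 2.
Eigenvectors give P = [[3, −4], [1, −1]] with P⁻¹ = [[−1, 4], [−1, 3]], and Q = P·diag(−3, 2)·P⁻¹.
Then Q^6 = P·diag(729, 64)·P⁻¹ = [[2187, −256], [729, −64]] · [[−1, 4], [−1, 3]] = [[−1931, 7980], [−665, 2724]].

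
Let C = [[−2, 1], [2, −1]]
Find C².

[[6, −3], [−6, 3]]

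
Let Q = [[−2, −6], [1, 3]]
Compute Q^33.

Q² = Q (a projection; rank 1, trace 1), so Q^33 = Q.

[[−2, −6], [1, 3]]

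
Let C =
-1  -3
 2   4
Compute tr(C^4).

C^2 = [[-5, -9], [6, 10]]
C^3 = [[-13, -21], [14, 22]]
C^4 = [[-29, -45], [30, 46]]

17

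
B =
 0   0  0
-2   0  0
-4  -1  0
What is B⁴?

[[0, 0, 0], [0, 0, 0], [0, 0, 0]]

B is strictly triangular, hence nilpotent: B³ = 0, so B⁴ = 0.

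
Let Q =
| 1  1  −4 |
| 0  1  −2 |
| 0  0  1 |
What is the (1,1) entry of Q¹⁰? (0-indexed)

Q = I + N where N = [[0, 1, −4], [0, 0, −2], [0, 0, 0]] is strictly upper-triangular, so N³ = 0.
(I + N)¹⁰ = I + 10·N + 45·N² = [[1, 10, −130], [0, 1, −20], [0, 0, 1]].

1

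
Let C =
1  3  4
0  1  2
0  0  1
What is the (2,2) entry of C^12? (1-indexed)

C = I + N where N = [[0, 3, 4], [0, 0, 2], [0, 0, 0]] is strictly upper-triangular, so N^3 = 0.
(I + N)^12 = I + 12·N + 66·N^2 = [[1, 36, 444], [0, 1, 24], [0, 0, 1]].

1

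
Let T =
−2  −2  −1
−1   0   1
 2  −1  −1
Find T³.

[[−11, −9, 0], [−9, −8, −3], [9, 12, 4]]

T² = [[4, 5, 1], [4, 1, 0], [−5, −3, −2]]
T³ = [[−11, −9, 0], [−9, −8, −3], [9, 12, 4]]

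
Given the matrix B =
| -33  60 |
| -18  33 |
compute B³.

[[-297, 540], [-162, 297]]

tr B = 0 and det B = -9, so the characteristic polynomial is λ² − (0)λ + (-9) with roots -3 and 3.
Eigenvectors give P = [[2, -5], [1, -3]] with P⁻¹ = [[3, -5], [1, -2]], and B = P·diag(-3, 3)·P⁻¹.
Then B³ = P·diag(-27, 27)·P⁻¹ = [[-54, -135], [-27, -81]] · [[3, -5], [1, -2]] = [[-297, 540], [-162, 297]].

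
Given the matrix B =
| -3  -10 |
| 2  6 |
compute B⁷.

[[-507, -1270], [254, 636]]

tr B = 3 and det B = 2, so the characteristic polynomial is λ² − (3)λ + (2) with roots 2 and 1.
Eigenvectors give P = [[-2, 5], [1, -2]] with P⁻¹ = [[2, 5], [1, 2]], and B = P·diag(2, 1)·P⁻¹.
Then B⁷ = P·diag(128, 1)·P⁻¹ = [[-256, 5], [128, -2]] · [[2, 5], [1, 2]] = [[-507, -1270], [254, 636]].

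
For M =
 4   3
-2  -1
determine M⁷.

tr M = 3 and det M = 2, so the characteristic polynomial is λ² − (3)λ + (2) with roots 2 and 1.
Eigenvectors give P = [[-3, -1], [2, 1]] with P⁻¹ = [[-1, -1], [2, 3]], and M = P·diag(2, 1)·P⁻¹.
Then M⁷ = P·diag(128, 1)·P⁻¹ = [[-384, -1], [256, 1]] · [[-1, -1], [2, 3]] = [[382, 381], [-254, -253]].

[[382, 381], [-254, -253]]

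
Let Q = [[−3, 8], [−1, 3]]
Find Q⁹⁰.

Q² = I (check: tr Q = 0 and det Q = −1), so Q⁹⁰ = I since 90 is even.

[[1, 0], [0, 1]]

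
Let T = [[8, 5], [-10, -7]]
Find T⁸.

tr T = 1 and det T = -6, so the characteristic polynomial is λ² − (1)λ + (-6) with roots 3 and -2.
Eigenvectors give P = [[-1, -1], [1, 2]] with P⁻¹ = [[-2, -1], [1, 1]], and T = P·diag(3, -2)·P⁻¹.
Then T⁸ = P·diag(6561, 256)·P⁻¹ = [[-6561, -256], [6561, 512]] · [[-2, -1], [1, 1]] = [[12866, 6305], [-12610, -6049]].

[[12866, 6305], [-12610, -6049]]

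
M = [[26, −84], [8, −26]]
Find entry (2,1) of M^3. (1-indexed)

tr M = 0 and det M = −4, so the characteristic polynomial is λ² − (0)λ + (−4) with roots −2 and 2.
Eigenvectors give P = [[−3, 7], [−1, 2]] with P⁻¹ = [[2, −7], [1, −3]], and M = P·diag(−2, 2)·P⁻¹.
Then M^3 = P·diag(−8, 8)·P⁻¹ = [[24, 56], [8, 16]] · [[2, −7], [1, −3]] = [[104, −336], [32, −104]].

32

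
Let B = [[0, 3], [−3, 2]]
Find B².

[[−9, 6], [−6, −5]]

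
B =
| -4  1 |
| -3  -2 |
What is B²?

[[13, -6], [18, 1]]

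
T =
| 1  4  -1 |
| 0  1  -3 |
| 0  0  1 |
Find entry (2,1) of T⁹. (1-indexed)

0

T = I + N where N = [[0, 4, -1], [0, 0, -3], [0, 0, 0]] is strictly upper-triangular, so N³ = 0.
(I + N)⁹ = I + 9·N + 36·N² = [[1, 36, -441], [0, 1, -27], [0, 0, 1]].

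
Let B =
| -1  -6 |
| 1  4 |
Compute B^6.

tr B = 3 and det B = 2, so the characteristic polynomial is λ² − (3)λ + (2) with roots 1 and 2.
Eigenvectors give P = [[-3, 2], [1, -1]] with P⁻¹ = [[-1, -2], [-1, -3]], and B = P·diag(1, 2)·P⁻¹.
Then B^6 = P·diag(1, 64)·P⁻¹ = [[-3, 128], [1, -64]] · [[-1, -2], [-1, -3]] = [[-125, -378], [63, 190]].

[[-125, -378], [63, 190]]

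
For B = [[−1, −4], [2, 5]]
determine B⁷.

tr B = 4 and det B = 3, so the characteristic polynomial is λ² − (4)λ + (3) with roots 3 and 1.
Eigenvectors give P = [[1, 2], [−1, −1]] with P⁻¹ = [[−1, −2], [1, 1]], and B = P·diag(3, 1)·P⁻¹.
Then B⁷ = P·diag(2187, 1)·P⁻¹ = [[2187, 2], [−2187, −1]] · [[−1, −2], [1, 1]] = [[−2185, −4372], [2186, 4373]].

[[−2185, −4372], [2186, 4373]]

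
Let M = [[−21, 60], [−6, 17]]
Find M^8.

tr M = −4 and det M = 3, so the characteristic polynomial is λ² − (−4)λ + (3) with roots −1 and −3.
Eigenvectors give P = [[3, −10], [1, −3]] with P⁻¹ = [[−3, 10], [−1, 3]], and M = P·diag(−1, −3)·P⁻¹.
Then M^8 = P·diag(1, 6561)·P⁻¹ = [[3, −65610], [1, −19683]] · [[−3, 10], [−1, 3]] = [[65601, −196800], [19680, −59039]].

[[65601, −196800], [19680, −59039]]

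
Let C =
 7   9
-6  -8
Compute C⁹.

tr C = -1 and det C = -2, so the characteristic polynomial is λ² − (-1)λ + (-2) with roots 1 and -2.
Eigenvectors give P = [[3, -1], [-2, 1]] with P⁻¹ = [[1, 1], [2, 3]], and C = P·diag(1, -2)·P⁻¹.
Then C⁹ = P·diag(1, -512)·P⁻¹ = [[3, 512], [-2, -512]] · [[1, 1], [2, 3]] = [[1027, 1539], [-1026, -1538]].

[[1027, 1539], [-1026, -1538]]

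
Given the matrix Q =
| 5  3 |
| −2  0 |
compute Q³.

[[65, 57], [−38, −30]]

tr Q = 5 and det Q = 6, so the characteristic polynomial is λ² − (5)λ + (6) with roots 2 and 3.
Eigenvectors give P = [[−1, 3], [1, −2]] with P⁻¹ = [[2, 3], [1, 1]], and Q = P·diag(2, 3)·P⁻¹.
Then Q³ = P·diag(8, 27)·P⁻¹ = [[−8, 81], [8, −54]] · [[2, 3], [1, 1]] = [[65, 57], [−38, −30]].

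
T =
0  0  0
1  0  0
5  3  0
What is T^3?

T is strictly triangular, hence nilpotent: T^3 = 0, so T^3 = 0.

[[0, 0, 0], [0, 0, 0], [0, 0, 0]]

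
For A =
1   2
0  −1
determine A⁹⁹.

[[1, 2], [0, −1]]

A² = I (check: tr A = 0 and det A = −1), so A⁹⁹ = A since 99 is odd.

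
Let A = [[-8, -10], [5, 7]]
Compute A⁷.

tr A = -1 and det A = -6, so the characteristic polynomial is λ² − (-1)λ + (-6) with roots -3 and 2.
Eigenvectors give P = [[-2, -1], [1, 1]] with P⁻¹ = [[-1, -1], [1, 2]], and A = P·diag(-3, 2)·P⁻¹.
Then A⁷ = P·diag(-2187, 128)·P⁻¹ = [[4374, -128], [-2187, 128]] · [[-1, -1], [1, 2]] = [[-4502, -4630], [2315, 2443]].

[[-4502, -4630], [2315, 2443]]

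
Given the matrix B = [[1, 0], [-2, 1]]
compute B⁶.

B = I + N where N = [[0, 0], [-2, 0]] is strictly lower-triangular, so N² = 0.
(I + N)⁶ = I + 6·N = [[1, 0], [-12, 1]].

[[1, 0], [-12, 1]]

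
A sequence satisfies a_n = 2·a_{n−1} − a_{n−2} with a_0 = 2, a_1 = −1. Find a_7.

With companion matrix Q = [[2, −1], [1, 0]], [a_n, a_{n−1}]ᵀ = Q·[a_{n−1}, a_{n−2}]ᵀ, so [a_7, a_6]ᵀ = Q⁶·[a_1, a_0]ᵀ.
Q⁶ = [[7, −6], [6, −5]], giving [a_7, a_6]ᵀ = [[−19], [−16]].

−19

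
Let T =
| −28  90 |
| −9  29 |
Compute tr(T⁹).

tr T = 1 and det T = −2, so the characteristic polynomial is λ² − (1)λ + (−2) with roots 2 and −1.
Eigenvectors give P = [[3, 10], [1, 3]] with P⁻¹ = [[−3, 10], [1, −3]], and T = P·diag(2, −1)·P⁻¹.
Then T⁹ = P·diag(512, −1)·P⁻¹ = [[1536, −10], [512, −3]] · [[−3, 10], [1, −3]] = [[−4618, 15390], [−1539, 5129]].

511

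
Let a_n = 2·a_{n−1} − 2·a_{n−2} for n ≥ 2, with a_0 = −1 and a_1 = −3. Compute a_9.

With companion matrix T = [[2, −2], [1, 0]], [a_n, a_{n−1}]ᵀ = T·[a_{n−1}, a_{n−2}]ᵀ, so [a_9, a_8]ᵀ = T^8·[a_1, a_0]ᵀ.
T^8 = [[16, 0], [0, 16]], giving [a_9, a_8]ᵀ = [[−48], [−16]].

−48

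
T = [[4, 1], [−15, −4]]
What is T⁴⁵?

T² = I (check: tr T = 0 and det T = −1), so T⁴⁵ = T since 45 is odd.

[[4, 1], [−15, −4]]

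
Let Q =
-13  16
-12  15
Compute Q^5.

tr Q = 2 and det Q = -3, so the characteristic polynomial is λ² − (2)λ + (-3) with roots 3 and -1.
Eigenvectors give P = [[-1, -4], [-1, -3]] with P⁻¹ = [[3, -4], [-1, 1]], and Q = P·diag(3, -1)·P⁻¹.
Then Q^5 = P·diag(243, -1)·P⁻¹ = [[-243, 4], [-243, 3]] · [[3, -4], [-1, 1]] = [[-733, 976], [-732, 975]].

[[-733, 976], [-732, 975]]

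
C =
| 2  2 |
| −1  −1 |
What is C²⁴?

[[2, 2], [−1, −1]]

C² = C (a projection; rank 1, trace 1), so C²⁴ = C.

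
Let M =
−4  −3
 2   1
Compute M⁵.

[[−94, −93], [62, 61]]

tr M = −3 and det M = 2, so the characteristic polynomial is λ² − (−3)λ + (2) with roots −1 and −2.
Eigenvectors give P = [[−1, 3], [1, −2]] with P⁻¹ = [[2, 3], [1, 1]], and M = P·diag(−1, −2)·P⁻¹.
Then M⁵ = P·diag(−1, −32)·P⁻¹ = [[1, −96], [−1, 64]] · [[2, 3], [1, 1]] = [[−94, −93], [62, 61]].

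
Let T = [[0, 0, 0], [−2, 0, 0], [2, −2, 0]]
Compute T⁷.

T is strictly triangular, hence nilpotent: T³ = 0, so T⁷ = 0.

[[0, 0, 0], [0, 0, 0], [0, 0, 0]]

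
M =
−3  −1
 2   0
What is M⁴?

[[31, 15], [−30, −14]]

tr M = −3 and det M = 2, so the characteristic polynomial is λ² − (−3)λ + (2) with roots −2 and −1.
Eigenvectors give P = [[−1, −1], [1, 2]] with P⁻¹ = [[−2, −1], [1, 1]], and M = P·diag(−2, −1)·P⁻¹.
Then M⁴ = P·diag(16, 1)·P⁻¹ = [[−16, −1], [16, 2]] · [[−2, −1], [1, 1]] = [[31, 15], [−30, −14]].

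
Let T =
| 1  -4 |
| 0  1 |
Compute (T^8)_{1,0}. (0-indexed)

0

T = I + N where N = [[0, -4], [0, 0]] is strictly upper-triangular, so N^2 = 0.
(I + N)^8 = I + 8·N = [[1, -32], [0, 1]].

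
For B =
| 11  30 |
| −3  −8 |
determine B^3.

[[71, 210], [−21, −62]]

tr B = 3 and det B = 2, so the characteristic polynomial is λ² − (3)λ + (2) with roots 1 and 2.
Eigenvectors give P = [[−3, 10], [1, −3]] with P⁻¹ = [[3, 10], [1, 3]], and B = P·diag(1, 2)·P⁻¹.
Then B^3 = P·diag(1, 8)·P⁻¹ = [[−3, 80], [1, −24]] · [[3, 10], [1, 3]] = [[71, 210], [−21, −62]].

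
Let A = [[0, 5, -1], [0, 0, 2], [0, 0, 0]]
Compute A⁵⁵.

A is strictly triangular, hence nilpotent: A³ = 0, so A⁵⁵ = 0.

[[0, 0, 0], [0, 0, 0], [0, 0, 0]]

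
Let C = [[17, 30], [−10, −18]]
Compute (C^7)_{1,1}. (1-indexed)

tr C = −1 and det C = −6, so the characteristic polynomial is λ² − (−1)λ + (−6) with roots 2 and −3.
Eigenvectors give P = [[−2, 3], [1, −2]] with P⁻¹ = [[−2, −3], [−1, −2]], and C = P·diag(2, −3)·P⁻¹.
Then C^7 = P·diag(128, −2187)·P⁻¹ = [[−256, −6561], [128, 4374]] · [[−2, −3], [−1, −2]] = [[7073, 13890], [−4630, −9132]].

7073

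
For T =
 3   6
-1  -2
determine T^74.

[[3, 6], [-1, -2]]

T² = T (a projection; rank 1, trace 1), so T^74 = T.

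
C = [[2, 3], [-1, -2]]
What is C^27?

C² = I (check: tr C = 0 and det C = -1), so C^27 = C since 27 is odd.

[[2, 3], [-1, -2]]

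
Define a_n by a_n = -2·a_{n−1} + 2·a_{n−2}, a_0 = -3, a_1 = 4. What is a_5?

With companion matrix T = [[-2, 2], [1, 0]], [a_n, a_{n−1}]ᵀ = T·[a_{n−1}, a_{n−2}]ᵀ, so [a_5, a_4]ᵀ = T⁴·[a_1, a_0]ᵀ.
T⁴ = [[44, -32], [-16, 12]], giving [a_5, a_4]ᵀ = [[272], [-100]].

272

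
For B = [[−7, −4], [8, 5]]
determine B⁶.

[[1457, 728], [−1456, −727]]

tr B = −2 and det B = −3, so the characteristic polynomial is λ² − (−2)λ + (−3) with roots 1 and −3.
Eigenvectors give P = [[−1, −1], [2, 1]] with P⁻¹ = [[1, 1], [−2, −1]], and B = P·diag(1, −3)·P⁻¹.
Then B⁶ = P·diag(1, 729)·P⁻¹ = [[−1, −729], [2, 729]] · [[1, 1], [−2, −1]] = [[1457, 728], [−1456, −727]].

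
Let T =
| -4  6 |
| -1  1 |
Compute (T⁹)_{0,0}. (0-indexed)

tr T = -3 and det T = 2, so the characteristic polynomial is λ² − (-3)λ + (2) with roots -2 and -1.
Eigenvectors give P = [[3, 2], [1, 1]] with P⁻¹ = [[1, -2], [-1, 3]], and T = P·diag(-2, -1)·P⁻¹.
Then T⁹ = P·diag(-512, -1)·P⁻¹ = [[-1536, -2], [-512, -1]] · [[1, -2], [-1, 3]] = [[-1534, 3066], [-511, 1021]].

-1534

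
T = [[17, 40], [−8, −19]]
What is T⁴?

[[−319, −800], [160, 401]]

tr T = −2 and det T = −3, so the characteristic polynomial is λ² − (−2)λ + (−3) with roots −3 and 1.
Eigenvectors give P = [[−2, 5], [1, −2]] with P⁻¹ = [[2, 5], [1, 2]], and T = P·diag(−3, 1)·P⁻¹.
Then T⁴ = P·diag(81, 1)·P⁻¹ = [[−162, 5], [81, −2]] · [[2, 5], [1, 2]] = [[−319, −800], [160, 401]].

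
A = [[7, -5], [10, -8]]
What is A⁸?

[[-6049, 6305], [-12610, 12866]]

tr A = -1 and det A = -6, so the characteristic polynomial is λ² − (-1)λ + (-6) with roots -3 and 2.
Eigenvectors give P = [[-1, 1], [-2, 1]] with P⁻¹ = [[1, -1], [2, -1]], and A = P·diag(-3, 2)·P⁻¹.
Then A⁸ = P·diag(6561, 256)·P⁻¹ = [[-6561, 256], [-13122, 256]] · [[1, -1], [2, -1]] = [[-6049, 6305], [-12610, 12866]].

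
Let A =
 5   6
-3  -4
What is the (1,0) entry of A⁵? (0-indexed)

-33

tr A = 1 and det A = -2, so the characteristic polynomial is λ² − (1)λ + (-2) with roots -1 and 2.
Eigenvectors give P = [[-1, -2], [1, 1]] with P⁻¹ = [[1, 2], [-1, -1]], and A = P·diag(-1, 2)·P⁻¹.
Then A⁵ = P·diag(-1, 32)·P⁻¹ = [[1, -64], [-1, 32]] · [[1, 2], [-1, -1]] = [[65, 66], [-33, -34]].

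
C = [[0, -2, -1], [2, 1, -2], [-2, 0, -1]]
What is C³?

C² = [[-2, -2, 5], [6, -3, -2], [2, 4, 3]]
C³ = [[-14, 2, 1], [-2, -15, 2], [2, 0, -13]]

[[-14, 2, 1], [-2, -15, 2], [2, 0, -13]]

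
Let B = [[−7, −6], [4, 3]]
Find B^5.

[[−727, −726], [484, 483]]

tr B = −4 and det B = 3, so the characteristic polynomial is λ² − (−4)λ + (3) with roots −3 and −1.
Eigenvectors give P = [[3, 1], [−2, −1]] with P⁻¹ = [[1, 1], [−2, −3]], and B = P·diag(−3, −1)·P⁻¹.
Then B^5 = P·diag(−243, −1)·P⁻¹ = [[−729, −1], [486, 1]] · [[1, 1], [−2, −3]] = [[−727, −726], [484, 483]].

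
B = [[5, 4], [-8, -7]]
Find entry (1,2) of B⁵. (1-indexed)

244

tr B = -2 and det B = -3, so the characteristic polynomial is λ² − (-2)λ + (-3) with roots -3 and 1.
Eigenvectors give P = [[-1, -1], [2, 1]] with P⁻¹ = [[1, 1], [-2, -1]], and B = P·diag(-3, 1)·P⁻¹.
Then B⁵ = P·diag(-243, 1)·P⁻¹ = [[243, -1], [-486, 1]] · [[1, 1], [-2, -1]] = [[245, 244], [-488, -487]].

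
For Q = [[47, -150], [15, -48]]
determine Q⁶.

tr Q = -1 and det Q = -6, so the characteristic polynomial is λ² − (-1)λ + (-6) with roots 2 and -3.
Eigenvectors give P = [[10, 3], [3, 1]] with P⁻¹ = [[1, -3], [-3, 10]], and Q = P·diag(2, -3)·P⁻¹.
Then Q⁶ = P·diag(64, 729)·P⁻¹ = [[640, 2187], [192, 729]] · [[1, -3], [-3, 10]] = [[-5921, 19950], [-1995, 6714]].

[[-5921, 19950], [-1995, 6714]]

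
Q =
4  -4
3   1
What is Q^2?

[[4, -20], [15, -11]]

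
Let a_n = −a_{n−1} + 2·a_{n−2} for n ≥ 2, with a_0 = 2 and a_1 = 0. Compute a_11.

With companion matrix T = [[−1, 2], [1, 0]], [a_n, a_{n−1}]ᵀ = T·[a_{n−1}, a_{n−2}]ᵀ, so [a_11, a_10]ᵀ = T¹⁰·[a_1, a_0]ᵀ.
T¹⁰ = [[683, −682], [−341, 342]], giving [a_11, a_10]ᵀ = [[−1364], [684]].

−1364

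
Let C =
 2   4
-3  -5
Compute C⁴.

[[-44, -60], [45, 61]]

tr C = -3 and det C = 2, so the characteristic polynomial is λ² − (-3)λ + (2) with roots -2 and -1.
Eigenvectors give P = [[-1, -4], [1, 3]] with P⁻¹ = [[3, 4], [-1, -1]], and C = P·diag(-2, -1)·P⁻¹.
Then C⁴ = P·diag(16, 1)·P⁻¹ = [[-16, -4], [16, 3]] · [[3, 4], [-1, -1]] = [[-44, -60], [45, 61]].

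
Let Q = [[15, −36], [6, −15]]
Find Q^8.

[[6561, 0], [0, 6561]]

tr Q = 0 and det Q = −9, so the characteristic polynomial is λ² − (0)λ + (−9) with roots −3 and 3.
Eigenvectors give P = [[−2, −3], [−1, −1]] with P⁻¹ = [[1, −3], [−1, 2]], and Q = P·diag(−3, 3)·P⁻¹.
Then Q^8 = P·diag(6561, 6561)·P⁻¹ = [[−13122, −19683], [−6561, −6561]] · [[1, −3], [−1, 2]] = [[6561, 0], [0, 6561]].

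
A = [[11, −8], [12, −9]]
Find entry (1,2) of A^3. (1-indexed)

tr A = 2 and det A = −3, so the characteristic polynomial is λ² − (2)λ + (−3) with roots −1 and 3.
Eigenvectors give P = [[−2, 1], [−3, 1]] with P⁻¹ = [[1, −1], [3, −2]], and A = P·diag(−1, 3)·P⁻¹.
Then A^3 = P·diag(−1, 27)·P⁻¹ = [[2, 27], [3, 27]] · [[1, −1], [3, −2]] = [[83, −56], [84, −57]].

−56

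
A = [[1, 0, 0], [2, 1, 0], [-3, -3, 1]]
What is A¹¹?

[[1, 0, 0], [22, 1, 0], [-363, -33, 1]]

A = I + N where N = [[0, 0, 0], [2, 0, 0], [-3, -3, 0]] is strictly lower-triangular, so N³ = 0.
(I + N)¹¹ = I + 11·N + 55·N² = [[1, 0, 0], [22, 1, 0], [-363, -33, 1]].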